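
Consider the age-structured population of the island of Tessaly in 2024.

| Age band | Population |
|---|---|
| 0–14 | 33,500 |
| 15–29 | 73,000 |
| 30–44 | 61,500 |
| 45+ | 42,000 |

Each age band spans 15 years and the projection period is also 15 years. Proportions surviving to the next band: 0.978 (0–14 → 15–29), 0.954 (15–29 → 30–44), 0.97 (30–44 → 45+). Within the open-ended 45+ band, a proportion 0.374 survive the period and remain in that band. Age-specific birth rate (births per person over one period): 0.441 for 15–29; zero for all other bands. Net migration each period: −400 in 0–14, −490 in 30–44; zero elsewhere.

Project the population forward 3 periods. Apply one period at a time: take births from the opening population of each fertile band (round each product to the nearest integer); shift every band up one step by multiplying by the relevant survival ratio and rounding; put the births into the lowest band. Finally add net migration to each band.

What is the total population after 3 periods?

121696

[period 1]
Births: 73000 × 0.441 = 32193
15–29: 33500 × 0.978 = 32763
30–44: 73000 × 0.954 = 69642
45+: 61500 × 0.97 + 42000 × 0.374 = 59655 + 15708 = 75363
Net migration: 0–14 − 400 → 31793; 30–44 − 490 → 69152
Giving 31793 / 32763 / 69152 / 75363.
[period 2]
Births: 32763 × 0.441 = 14448
15–29: 31793 × 0.978 = 31094
30–44: 32763 × 0.954 = 31256
45+: 69152 × 0.97 + 75363 × 0.374 = 67077 + 28186 = 95263
Net migration: 0–14 − 400 → 14048; 30–44 − 490 → 30766
Giving 14048 / 31094 / 30766 / 95263.
[period 3]
Births: 31094 × 0.441 = 13712
15–29: 14048 × 0.978 = 13739
30–44: 31094 × 0.954 = 29664
45+: 30766 × 0.97 + 95263 × 0.374 = 29843 + 35628 = 65471
Net migration: 0–14 − 400 → 13312; 30–44 − 490 → 29174
Giving 13312 / 13739 / 29174 / 65471.
Total after period 3: 13312 + 13739 + 29174 + 65471 = 121696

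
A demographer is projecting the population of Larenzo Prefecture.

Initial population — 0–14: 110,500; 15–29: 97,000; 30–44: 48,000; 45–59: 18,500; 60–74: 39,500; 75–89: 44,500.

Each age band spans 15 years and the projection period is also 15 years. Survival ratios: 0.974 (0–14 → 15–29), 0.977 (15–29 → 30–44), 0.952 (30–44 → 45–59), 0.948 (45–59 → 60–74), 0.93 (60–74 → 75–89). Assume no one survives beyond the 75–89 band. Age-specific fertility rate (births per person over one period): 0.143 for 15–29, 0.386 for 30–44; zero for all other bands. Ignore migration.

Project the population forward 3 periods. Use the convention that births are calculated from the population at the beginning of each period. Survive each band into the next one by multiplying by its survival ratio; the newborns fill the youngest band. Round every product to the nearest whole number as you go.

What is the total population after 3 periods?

352476

Period 1.
Births: 97000 * 0.143 = 13871 ; 48000 * 0.386 = 18528 — total 32399
15–29: 110500 * 0.974 = 107627
30–44: 97000 * 0.977 = 94769
45–59: 48000 * 0.952 = 45696
60–74: 18500 * 0.948 = 17538
75–89: 39500 * 0.93 = 36735
→ [32399, 107627, 94769, 45696, 17538, 36735]
Period 2.
Births: 107627 * 0.143 = 15391 ; 94769 * 0.386 = 36581 — total 51972
15–29: 32399 * 0.974 = 31557
30–44: 107627 * 0.977 = 105152
45–59: 94769 * 0.952 = 90220
60–74: 45696 * 0.948 = 43320
75–89: 17538 * 0.93 = 16310
→ [51972, 31557, 105152, 90220, 43320, 16310]
Period 3.
Births: 31557 * 0.143 = 4513 ; 105152 * 0.386 = 40589 — total 45102
15–29: 51972 * 0.974 = 50621
30–44: 31557 * 0.977 = 30831
45–59: 105152 * 0.952 = 100105
60–74: 90220 * 0.948 = 85529
75–89: 43320 * 0.93 = 40288
→ [45102, 50621, 30831, 100105, 85529, 40288]
Total after period 3: 45102 + 50621 + 30831 + 100105 + 85529 + 40288 = 352476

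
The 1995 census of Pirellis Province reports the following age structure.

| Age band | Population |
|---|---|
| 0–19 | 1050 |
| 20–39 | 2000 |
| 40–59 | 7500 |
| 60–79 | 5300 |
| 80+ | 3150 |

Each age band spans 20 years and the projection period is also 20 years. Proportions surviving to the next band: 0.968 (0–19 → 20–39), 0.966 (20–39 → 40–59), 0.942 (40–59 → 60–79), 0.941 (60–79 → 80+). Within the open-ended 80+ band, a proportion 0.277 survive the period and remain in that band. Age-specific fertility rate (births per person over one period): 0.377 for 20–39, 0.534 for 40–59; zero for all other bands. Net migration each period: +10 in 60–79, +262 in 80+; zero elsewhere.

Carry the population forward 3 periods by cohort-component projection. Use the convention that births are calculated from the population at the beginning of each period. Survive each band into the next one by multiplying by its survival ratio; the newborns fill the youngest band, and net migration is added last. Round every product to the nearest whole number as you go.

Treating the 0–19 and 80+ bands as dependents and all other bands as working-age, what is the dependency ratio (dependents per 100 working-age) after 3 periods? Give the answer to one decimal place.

After projecting period 1:
Births: 2000 × 0.377 = 754 ; 7500 × 0.534 = 4005 → total 4759
20–39: 1050 × 0.968 = 1016
40–59: 2000 × 0.966 = 1932
60–79: 7500 × 0.942 = 7065
80+: 5300 × 0.941 + 3150 × 0.277 = 4987 + 873 = 5860
Net migration: 60–79 + 10 → 7075; 80+ + 262 → 6122
End of period: [4759, 1016, 1932, 7075, 6122]
After projecting period 2:
Births: 1016 × 0.377 = 383 ; 1932 × 0.534 = 1032 → total 1415
20–39: 4759 × 0.968 = 4607
40–59: 1016 × 0.966 = 981
60–79: 1932 × 0.942 = 1820
80+: 7075 × 0.941 + 6122 × 0.277 = 6658 + 1696 = 8354
Net migration: 60–79 + 10 → 1830; 80+ + 262 → 8616
End of period: [1415, 4607, 981, 1830, 8616]
After projecting period 3:
Births: 4607 × 0.377 = 1737 ; 981 × 0.534 = 524 → total 2261
20–39: 1415 × 0.968 = 1370
40–59: 4607 × 0.966 = 4450
60–79: 981 × 0.942 = 924
80+: 1830 × 0.941 + 8616 × 0.277 = 1722 + 2387 = 4109
Net migration: 60–79 + 10 → 934; 80+ + 262 → 4371
End of period: [2261, 1370, 4450, 934, 4371]
Dependents (band 0–19 + band 80+) = 2261 + 4371 = 6632; working-age = 6754; ratio = 6632/6754 × 100 = 98.2

98.2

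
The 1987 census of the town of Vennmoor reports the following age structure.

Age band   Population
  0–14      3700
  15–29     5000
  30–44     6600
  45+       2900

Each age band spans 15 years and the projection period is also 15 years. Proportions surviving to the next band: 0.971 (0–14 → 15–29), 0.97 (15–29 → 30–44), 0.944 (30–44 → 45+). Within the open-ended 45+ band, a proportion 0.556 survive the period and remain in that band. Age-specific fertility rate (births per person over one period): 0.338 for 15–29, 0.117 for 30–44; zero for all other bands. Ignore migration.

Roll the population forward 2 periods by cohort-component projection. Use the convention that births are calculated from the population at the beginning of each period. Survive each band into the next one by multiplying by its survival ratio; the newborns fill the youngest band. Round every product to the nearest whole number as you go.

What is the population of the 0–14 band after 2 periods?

1781

Period 1:
Births: 5000 * 0.338 = 1690, 6600 * 0.117 = 772 → 2462
15–29: 3700 * 0.971 = 3593
30–44: 5000 * 0.97 = 4850
45+: 6600 * 0.944 + 2900 * 0.556 = 6230 + 1612 = 7842
End of period: [2462, 3593, 4850, 7842]
Period 2:
Births: 3593 * 0.338 = 1214, 4850 * 0.117 = 567 → 1781
15–29: 2462 * 0.971 = 2391
30–44: 3593 * 0.97 = 3485
45+: 4850 * 0.944 + 7842 * 0.556 = 4578 + 4360 = 8938
End of period: [1781, 2391, 3485, 8938]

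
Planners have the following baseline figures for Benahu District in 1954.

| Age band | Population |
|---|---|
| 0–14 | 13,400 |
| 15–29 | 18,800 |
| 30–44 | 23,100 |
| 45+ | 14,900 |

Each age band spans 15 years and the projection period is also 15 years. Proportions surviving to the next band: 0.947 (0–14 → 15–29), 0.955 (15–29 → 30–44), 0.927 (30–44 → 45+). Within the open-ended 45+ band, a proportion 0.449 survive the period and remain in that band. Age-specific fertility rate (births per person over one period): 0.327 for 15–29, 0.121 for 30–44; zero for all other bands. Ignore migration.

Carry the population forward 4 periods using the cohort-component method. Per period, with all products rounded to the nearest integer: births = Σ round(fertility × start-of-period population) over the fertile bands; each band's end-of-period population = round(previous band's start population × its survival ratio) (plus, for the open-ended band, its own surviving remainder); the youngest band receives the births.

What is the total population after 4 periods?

Call the bands 1 to 4, youngest first.
Period 1.
Births: 18800 × 0.327 = 6148, 23100 × 0.121 = 2795 — total 8943
Band 2: 13400 × 0.947 = 12690
Band 3: 18800 × 0.955 = 17954
Band 4: 23100 × 0.927 + 14900 × 0.449 = 21414 + 6690 = 28104
Population now: 0–14=8943, 15–29=12690, 30–44=17954, 45+=28104
Period 2.
Births: 12690 × 0.327 = 4150, 17954 × 0.121 = 2172 — total 6322
Band 2: 8943 × 0.947 = 8469
Band 3: 12690 × 0.955 = 12119
Band 4: 17954 × 0.927 + 28104 × 0.449 = 16643 + 12619 = 29262
Population now: 0–14=6322, 15–29=8469, 30–44=12119, 45+=29262
Period 3.
Births: 8469 × 0.327 = 2769, 12119 × 0.121 = 1466 — total 4235
Band 2: 6322 × 0.947 = 5987
Band 3: 8469 × 0.955 = 8088
Band 4: 12119 × 0.927 + 29262 × 0.449 = 11234 + 13139 = 24373
Population now: 0–14=4235, 15–29=5987, 30–44=8088, 45+=24373
Period 4.
Births: 5987 × 0.327 = 1958, 8088 × 0.121 = 979 — total 2937
Band 2: 4235 × 0.947 = 4011
Band 3: 5987 × 0.955 = 5718
Band 4: 8088 × 0.927 + 24373 × 0.449 = 7498 + 10943 = 18441
Population now: 0–14=2937, 15–29=4011, 30–44=5718, 45+=18441
Total after period 4: 2937 + 4011 + 5718 + 18441 = 31107

31107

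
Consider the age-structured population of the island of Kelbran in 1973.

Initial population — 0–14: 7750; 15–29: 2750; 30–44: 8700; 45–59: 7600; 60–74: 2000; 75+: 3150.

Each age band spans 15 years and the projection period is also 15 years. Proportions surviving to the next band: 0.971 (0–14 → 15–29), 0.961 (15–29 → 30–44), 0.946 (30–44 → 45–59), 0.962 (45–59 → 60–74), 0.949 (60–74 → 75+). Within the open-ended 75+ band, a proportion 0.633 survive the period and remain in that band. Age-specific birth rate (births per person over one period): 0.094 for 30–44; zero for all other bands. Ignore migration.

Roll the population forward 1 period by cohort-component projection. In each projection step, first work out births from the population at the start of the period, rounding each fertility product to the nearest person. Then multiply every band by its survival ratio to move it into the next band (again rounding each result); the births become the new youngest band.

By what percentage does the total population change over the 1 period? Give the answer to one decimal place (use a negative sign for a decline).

Period 1:
Births: 8700 × 0.094 = 818
15–29: 7750 × 0.971 = 7525
30–44: 2750 × 0.961 = 2643
45–59: 8700 × 0.946 = 8230
60–74: 7600 × 0.962 = 7311
75+: 2000 × 0.949 + 3150 × 0.633 = 1898 + 1994 = 3892
Giving 818 / 7525 / 2643 / 8230 / 7311 / 3892.
Total: 31950 → 30419; change = -1531; percentage change = -4.8%

-4.8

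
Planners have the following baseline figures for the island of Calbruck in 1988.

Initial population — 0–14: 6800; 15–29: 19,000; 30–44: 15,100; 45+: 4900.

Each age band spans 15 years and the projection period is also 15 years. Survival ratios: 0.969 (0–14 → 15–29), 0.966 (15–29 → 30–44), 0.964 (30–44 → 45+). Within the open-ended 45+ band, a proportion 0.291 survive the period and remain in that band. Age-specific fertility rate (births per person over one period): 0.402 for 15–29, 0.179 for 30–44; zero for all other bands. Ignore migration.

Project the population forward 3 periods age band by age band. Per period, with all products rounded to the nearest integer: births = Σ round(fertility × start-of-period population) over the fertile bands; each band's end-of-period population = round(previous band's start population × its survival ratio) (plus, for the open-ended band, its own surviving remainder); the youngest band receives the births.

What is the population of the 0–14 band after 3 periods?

(Bands numbered youngest = 1 to oldest = 4.)
[period 1]
Births: 19000 × 0.402 = 7638, 15100 × 0.179 = 2703 → 10341
Band 2: 6800 × 0.969 = 6589
Band 3: 19000 × 0.966 = 18354
Band 4: 15100 × 0.964 + 4900 × 0.291 = 14556 + 1426 = 15982
→ [10341, 6589, 18354, 15982]
[period 2]
Births: 6589 × 0.402 = 2649, 18354 × 0.179 = 3285 → 5934
Band 2: 10341 × 0.969 = 10020
Band 3: 6589 × 0.966 = 6365
Band 4: 18354 × 0.964 + 15982 × 0.291 = 17693 + 4651 = 22344
→ [5934, 10020, 6365, 22344]
[period 3]
Births: 10020 × 0.402 = 4028, 6365 × 0.179 = 1139 → 5167
Band 2: 5934 × 0.969 = 5750
Band 3: 10020 × 0.966 = 9679
Band 4: 6365 × 0.964 + 22344 × 0.291 = 6136 + 6502 = 12638
→ [5167, 5750, 9679, 12638]

5167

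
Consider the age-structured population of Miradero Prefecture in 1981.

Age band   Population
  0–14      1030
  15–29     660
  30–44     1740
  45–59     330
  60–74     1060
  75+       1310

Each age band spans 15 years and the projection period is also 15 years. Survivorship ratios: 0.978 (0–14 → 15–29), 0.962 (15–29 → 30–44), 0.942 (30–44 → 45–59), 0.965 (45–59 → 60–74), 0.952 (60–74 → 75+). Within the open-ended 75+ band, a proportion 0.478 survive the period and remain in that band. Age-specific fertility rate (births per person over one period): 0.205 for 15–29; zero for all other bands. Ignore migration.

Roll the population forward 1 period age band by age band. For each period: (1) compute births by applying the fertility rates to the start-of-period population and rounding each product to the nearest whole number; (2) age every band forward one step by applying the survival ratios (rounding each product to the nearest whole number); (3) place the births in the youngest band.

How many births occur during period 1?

135

(Groups numbered youngest = 1 to oldest = 6.)
After projecting period 1:
Births: 660 × 0.205 = 135
Group 2: 1030 × 0.978 = 1007
Group 3: 660 × 0.962 = 635
Group 4: 1740 × 0.942 = 1639
Group 5: 330 × 0.965 = 318
Group 6: 1060 × 0.952 + 1310 × 0.478 = 1009 + 626 = 1635
Population now: 0–14=135, 15–29=1007, 30–44=635, 45–59=1639, 60–74=318, 75+=1635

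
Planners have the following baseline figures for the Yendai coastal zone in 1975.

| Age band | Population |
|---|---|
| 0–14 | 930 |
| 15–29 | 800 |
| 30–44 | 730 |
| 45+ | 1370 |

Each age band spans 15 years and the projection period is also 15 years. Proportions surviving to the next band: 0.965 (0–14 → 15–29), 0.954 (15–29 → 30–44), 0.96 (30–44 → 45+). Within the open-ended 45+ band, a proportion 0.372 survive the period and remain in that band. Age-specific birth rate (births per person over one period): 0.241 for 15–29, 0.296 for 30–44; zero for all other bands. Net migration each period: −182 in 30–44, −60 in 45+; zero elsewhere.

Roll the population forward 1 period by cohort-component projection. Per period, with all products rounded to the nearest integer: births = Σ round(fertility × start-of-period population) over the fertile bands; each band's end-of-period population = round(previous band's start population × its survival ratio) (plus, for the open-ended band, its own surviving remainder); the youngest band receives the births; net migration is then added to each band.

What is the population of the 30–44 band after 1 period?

After projecting period 1:
Births: 800 × 0.241 = 193  |  730 × 0.296 = 216 ⇒ total 409
15–29: 930 × 0.965 = 897
30–44: 800 × 0.954 = 763
45+: 730 × 0.96 + 1370 × 0.372 = 701 + 510 = 1211
Net migration: 30–44 − 182 → 581; 45+ − 60 → 1151
End of period: [409, 897, 581, 1151]

581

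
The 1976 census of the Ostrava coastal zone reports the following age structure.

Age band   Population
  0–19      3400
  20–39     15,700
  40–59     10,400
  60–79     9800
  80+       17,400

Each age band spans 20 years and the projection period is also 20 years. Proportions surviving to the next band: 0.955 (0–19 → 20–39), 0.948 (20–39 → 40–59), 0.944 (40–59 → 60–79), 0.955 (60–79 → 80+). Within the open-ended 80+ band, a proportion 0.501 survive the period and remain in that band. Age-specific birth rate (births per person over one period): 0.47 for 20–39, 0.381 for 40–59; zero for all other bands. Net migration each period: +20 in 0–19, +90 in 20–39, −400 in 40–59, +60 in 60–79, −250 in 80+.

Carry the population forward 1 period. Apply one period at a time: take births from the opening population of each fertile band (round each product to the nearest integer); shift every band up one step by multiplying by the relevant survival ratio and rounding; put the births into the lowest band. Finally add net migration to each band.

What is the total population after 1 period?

56886

Call the bands 1 to 5, youngest first.
— Period 1 —
Births: 15700 * 0.47 = 7379, 10400 * 0.381 = 3962 ⇒ total 11341
Band 2: 3400 * 0.955 = 3247
Band 3: 15700 * 0.948 = 14884
Band 4: 10400 * 0.944 = 9818
Band 5: 9800 * 0.955 + 17400 * 0.501 = 9359 + 8717 = 18076
Net migration: Band 1 + 20 → 11361; Band 2 + 90 → 3337; Band 3 − 400 → 14484; Band 4 + 60 → 9878; Band 5 − 250 → 17826
End of period: [11361, 3337, 14484, 9878, 17826]
Total after period 1: 11361 + 3337 + 14484 + 9878 + 17826 = 56886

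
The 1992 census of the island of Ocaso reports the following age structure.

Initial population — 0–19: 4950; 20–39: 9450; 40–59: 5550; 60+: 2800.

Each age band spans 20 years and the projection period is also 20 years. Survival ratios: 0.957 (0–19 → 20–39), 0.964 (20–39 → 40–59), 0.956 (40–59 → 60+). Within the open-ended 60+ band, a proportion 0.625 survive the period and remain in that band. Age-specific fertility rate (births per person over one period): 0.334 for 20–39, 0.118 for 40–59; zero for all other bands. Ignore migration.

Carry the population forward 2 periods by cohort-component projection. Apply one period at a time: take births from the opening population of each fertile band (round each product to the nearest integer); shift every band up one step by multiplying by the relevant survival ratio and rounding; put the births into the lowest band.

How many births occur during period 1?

3811

[period 1]
Births: 9450 × 0.334 = 3156  |  5550 × 0.118 = 655 — total 3811
20–39: 4950 × 0.957 = 4737
40–59: 9450 × 0.964 = 9110
60+: 5550 × 0.956 + 2800 × 0.625 = 5306 + 1750 = 7056
Population now: 0–19=3811, 20–39=4737, 40–59=9110, 60+=7056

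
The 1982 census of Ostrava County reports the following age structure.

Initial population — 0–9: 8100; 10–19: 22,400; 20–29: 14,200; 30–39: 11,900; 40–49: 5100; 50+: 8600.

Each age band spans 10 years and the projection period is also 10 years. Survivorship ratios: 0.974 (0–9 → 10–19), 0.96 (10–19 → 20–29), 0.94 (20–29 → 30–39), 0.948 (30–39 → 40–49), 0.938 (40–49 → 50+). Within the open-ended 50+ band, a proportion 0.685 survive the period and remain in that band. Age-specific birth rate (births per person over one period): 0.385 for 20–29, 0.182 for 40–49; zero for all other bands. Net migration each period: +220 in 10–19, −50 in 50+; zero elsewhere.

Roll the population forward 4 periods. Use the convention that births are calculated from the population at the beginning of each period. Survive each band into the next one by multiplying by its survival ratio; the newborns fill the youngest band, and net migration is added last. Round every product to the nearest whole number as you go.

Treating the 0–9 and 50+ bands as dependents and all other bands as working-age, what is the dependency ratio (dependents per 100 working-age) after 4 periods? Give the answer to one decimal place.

143.7

Numbering the bands 1..6 from youngest to oldest:
— Period 1 —
Births: 14200 × 0.385 = 5467 ; 5100 × 0.182 = 928 → 6395
Band 2: 8100 × 0.974 = 7889
Band 3: 22400 × 0.96 = 21504
Band 4: 14200 × 0.94 = 13348
Band 5: 11900 × 0.948 = 11281
Band 6: 5100 × 0.938 + 8600 × 0.685 = 4784 + 5891 = 10675
Net migration: Band 2 + 220 → 8109; Band 6 − 50 → 10625
End of period: [6395, 8109, 21504, 13348, 11281, 10625]
— Period 2 —
Births: 21504 × 0.385 = 8279 ; 11281 × 0.182 = 2053 → 10332
Band 2: 6395 × 0.974 = 6229
Band 3: 8109 × 0.96 = 7785
Band 4: 21504 × 0.94 = 20214
Band 5: 13348 × 0.948 = 12654
Band 6: 11281 × 0.938 + 10625 × 0.685 = 10582 + 7278 = 17860
Net migration: Band 2 + 220 → 6449; Band 6 − 50 → 17810
End of period: [10332, 6449, 7785, 20214, 12654, 17810]
— Period 3 —
Births: 7785 × 0.385 = 2997 ; 12654 × 0.182 = 2303 → 5300
Band 2: 10332 × 0.974 = 10063
Band 3: 6449 × 0.96 = 6191
Band 4: 7785 × 0.94 = 7318
Band 5: 20214 × 0.948 = 19163
Band 6: 12654 × 0.938 + 17810 × 0.685 = 11869 + 12200 = 24069
Net migration: Band 2 + 220 → 10283; Band 6 − 50 → 24019
End of period: [5300, 10283, 6191, 7318, 19163, 24019]
— Period 4 —
Births: 6191 × 0.385 = 2384 ; 19163 × 0.182 = 3488 → 5872
Band 2: 5300 × 0.974 = 5162
Band 3: 10283 × 0.96 = 9872
Band 4: 6191 × 0.94 = 5820
Band 5: 7318 × 0.948 = 6937
Band 6: 19163 × 0.938 + 24019 × 0.685 = 17975 + 16453 = 34428
Net migration: Band 2 + 220 → 5382; Band 6 − 50 → 34378
End of period: [5872, 5382, 9872, 5820, 6937, 34378]
Dependents (band 0–9 + band 50+) = 5872 + 34378 = 40250; working-age = 28011; ratio = 40250/28011 × 100 = 143.7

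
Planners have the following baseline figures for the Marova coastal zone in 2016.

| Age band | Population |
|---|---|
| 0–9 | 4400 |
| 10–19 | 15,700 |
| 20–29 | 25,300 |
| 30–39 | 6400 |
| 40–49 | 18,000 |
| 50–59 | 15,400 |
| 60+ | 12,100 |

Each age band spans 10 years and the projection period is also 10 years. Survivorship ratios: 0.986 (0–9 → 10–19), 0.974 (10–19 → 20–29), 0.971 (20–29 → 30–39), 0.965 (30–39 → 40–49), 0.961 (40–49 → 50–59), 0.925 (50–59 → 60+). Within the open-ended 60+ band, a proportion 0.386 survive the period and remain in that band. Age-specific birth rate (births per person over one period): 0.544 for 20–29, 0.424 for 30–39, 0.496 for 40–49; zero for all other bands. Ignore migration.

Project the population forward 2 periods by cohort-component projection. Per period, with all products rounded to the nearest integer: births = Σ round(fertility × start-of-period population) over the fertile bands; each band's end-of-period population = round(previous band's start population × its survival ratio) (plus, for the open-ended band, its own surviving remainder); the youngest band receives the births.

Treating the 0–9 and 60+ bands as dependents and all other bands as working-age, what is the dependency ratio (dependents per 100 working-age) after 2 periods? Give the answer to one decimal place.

— Period 1 —
Births: 25300 × 0.544 = 13763  |  6400 × 0.424 = 2714  |  18000 × 0.496 = 8928 → 25405
10–19: 4400 × 0.986 = 4338
20–29: 15700 × 0.974 = 15292
30–39: 25300 × 0.971 = 24566
40–49: 6400 × 0.965 = 6176
50–59: 18000 × 0.961 = 17298
60+: 15400 × 0.925 + 12100 × 0.386 = 14245 + 4671 = 18916
End of period: [25405, 4338, 15292, 24566, 6176, 17298, 18916]
— Period 2 —
Births: 15292 × 0.544 = 8319  |  24566 × 0.424 = 10416  |  6176 × 0.496 = 3063 → 21798
10–19: 25405 × 0.986 = 25049
20–29: 4338 × 0.974 = 4225
30–39: 15292 × 0.971 = 14849
40–49: 24566 × 0.965 = 23706
50–59: 6176 × 0.961 = 5935
60+: 17298 × 0.925 + 18916 × 0.386 = 16001 + 7302 = 23303
End of period: [21798, 25049, 4225, 14849, 23706, 5935, 23303]
Dependents (band 0–9 + band 60+) = 21798 + 23303 = 45101; working-age = 73764; ratio = 45101/73764 × 100 = 61.1

61.1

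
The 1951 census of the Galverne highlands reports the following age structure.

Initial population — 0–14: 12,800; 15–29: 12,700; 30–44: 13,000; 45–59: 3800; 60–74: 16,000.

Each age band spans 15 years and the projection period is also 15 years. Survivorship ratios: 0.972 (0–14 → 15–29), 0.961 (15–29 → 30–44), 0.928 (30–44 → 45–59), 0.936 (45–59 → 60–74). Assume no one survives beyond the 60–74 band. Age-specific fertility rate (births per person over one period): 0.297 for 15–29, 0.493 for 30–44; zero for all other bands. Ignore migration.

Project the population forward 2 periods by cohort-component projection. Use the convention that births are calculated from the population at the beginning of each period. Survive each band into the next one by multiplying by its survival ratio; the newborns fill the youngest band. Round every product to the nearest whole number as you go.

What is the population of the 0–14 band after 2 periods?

Let group 1 be 0–14 through group 5 = 60–74.
[period 1]
Births: 12700 × 0.297 = 3772, 13000 × 0.493 = 6409 → total 10181
Group 2: 12800 × 0.972 = 12442
Group 3: 12700 × 0.961 = 12205
Group 4: 13000 × 0.928 = 12064
Group 5: 3800 × 0.936 = 3557
Giving 10181 / 12442 / 12205 / 12064 / 3557.
[period 2]
Births: 12442 × 0.297 = 3695, 12205 × 0.493 = 6017 → total 9712
Group 2: 10181 × 0.972 = 9896
Group 3: 12442 × 0.961 = 11957
Group 4: 12205 × 0.928 = 11326
Group 5: 12064 × 0.936 = 11292
Giving 9712 / 9896 / 11957 / 11326 / 11292.

9712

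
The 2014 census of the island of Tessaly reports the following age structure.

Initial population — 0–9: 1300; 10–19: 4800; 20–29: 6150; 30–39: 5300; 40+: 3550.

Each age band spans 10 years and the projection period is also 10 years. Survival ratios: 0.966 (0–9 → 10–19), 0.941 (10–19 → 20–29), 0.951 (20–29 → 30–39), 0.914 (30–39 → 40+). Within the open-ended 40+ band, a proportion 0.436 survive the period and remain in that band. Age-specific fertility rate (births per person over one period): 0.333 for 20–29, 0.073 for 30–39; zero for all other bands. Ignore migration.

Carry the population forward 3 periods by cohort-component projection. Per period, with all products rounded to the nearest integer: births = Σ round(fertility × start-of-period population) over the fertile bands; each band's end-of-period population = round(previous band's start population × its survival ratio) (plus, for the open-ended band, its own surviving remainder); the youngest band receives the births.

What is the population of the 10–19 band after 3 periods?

[period 1]
Births: 6150 * 0.333 = 2048  |  5300 * 0.073 = 387 → 2435
10–19: 1300 * 0.966 = 1256
20–29: 4800 * 0.941 = 4517
30–39: 6150 * 0.951 = 5849
40+: 5300 * 0.914 + 3550 * 0.436 = 4844 + 1548 = 6392
Giving 2435 / 1256 / 4517 / 5849 / 6392.
[period 2]
Births: 4517 * 0.333 = 1504  |  5849 * 0.073 = 427 → 1931
10–19: 2435 * 0.966 = 2352
20–29: 1256 * 0.941 = 1182
30–39: 4517 * 0.951 = 4296
40+: 5849 * 0.914 + 6392 * 0.436 = 5346 + 2787 = 8133
Giving 1931 / 2352 / 1182 / 4296 / 8133.
[period 3]
Births: 1182 * 0.333 = 394  |  4296 * 0.073 = 314 → 708
10–19: 1931 * 0.966 = 1865
20–29: 2352 * 0.941 = 2213
30–39: 1182 * 0.951 = 1124
40+: 4296 * 0.914 + 8133 * 0.436 = 3927 + 3546 = 7473
Giving 708 / 1865 / 2213 / 1124 / 7473.

1865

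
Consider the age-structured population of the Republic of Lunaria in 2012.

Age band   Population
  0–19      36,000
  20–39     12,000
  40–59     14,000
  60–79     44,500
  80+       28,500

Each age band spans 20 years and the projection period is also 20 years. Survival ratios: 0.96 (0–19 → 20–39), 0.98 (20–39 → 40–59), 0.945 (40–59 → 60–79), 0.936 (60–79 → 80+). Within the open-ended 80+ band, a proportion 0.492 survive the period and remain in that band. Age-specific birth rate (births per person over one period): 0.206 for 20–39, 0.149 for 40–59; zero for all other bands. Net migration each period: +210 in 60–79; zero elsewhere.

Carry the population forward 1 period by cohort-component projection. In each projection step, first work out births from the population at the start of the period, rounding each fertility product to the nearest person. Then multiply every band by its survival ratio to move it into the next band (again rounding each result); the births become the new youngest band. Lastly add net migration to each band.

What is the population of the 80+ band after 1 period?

— Period 1 —
Births: 12000 * 0.206 = 2472  |  14000 * 0.149 = 2086 → 4558
20–39: 36000 * 0.96 = 34560
40–59: 12000 * 0.98 = 11760
60–79: 14000 * 0.945 = 13230
80+: 44500 * 0.936 + 28500 * 0.492 = 41652 + 14022 = 55674
Net migration: 60–79 + 210 → 13440
Giving 4558 / 34560 / 11760 / 13440 / 55674.

55674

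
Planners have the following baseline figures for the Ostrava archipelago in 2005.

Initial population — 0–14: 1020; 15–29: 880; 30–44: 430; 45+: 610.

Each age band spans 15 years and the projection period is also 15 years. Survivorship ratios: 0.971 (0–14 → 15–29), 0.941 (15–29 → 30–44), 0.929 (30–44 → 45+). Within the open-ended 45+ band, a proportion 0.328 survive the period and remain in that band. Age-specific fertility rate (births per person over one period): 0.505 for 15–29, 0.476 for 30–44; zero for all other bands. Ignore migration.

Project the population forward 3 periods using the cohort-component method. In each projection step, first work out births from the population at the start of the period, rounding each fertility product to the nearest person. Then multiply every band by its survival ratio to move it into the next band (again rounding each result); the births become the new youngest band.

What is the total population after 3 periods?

3406

[period 1]
Births: 880 × 0.505 = 444, 430 × 0.476 = 205 → total 649
15–29: 1020 × 0.971 = 990
30–44: 880 × 0.941 = 828
45+: 430 × 0.929 + 610 × 0.328 = 399 + 200 = 599
End of period: [649, 990, 828, 599]
[period 2]
Births: 990 × 0.505 = 500, 828 × 0.476 = 394 → total 894
15–29: 649 × 0.971 = 630
30–44: 990 × 0.941 = 932
45+: 828 × 0.929 + 599 × 0.328 = 769 + 196 = 965
End of period: [894, 630, 932, 965]
[period 3]
Births: 630 × 0.505 = 318, 932 × 0.476 = 444 → total 762
15–29: 894 × 0.971 = 868
30–44: 630 × 0.941 = 593
45+: 932 × 0.929 + 965 × 0.328 = 866 + 317 = 1183
End of period: [762, 868, 593, 1183]
Total after period 3: 762 + 868 + 593 + 1183 = 3406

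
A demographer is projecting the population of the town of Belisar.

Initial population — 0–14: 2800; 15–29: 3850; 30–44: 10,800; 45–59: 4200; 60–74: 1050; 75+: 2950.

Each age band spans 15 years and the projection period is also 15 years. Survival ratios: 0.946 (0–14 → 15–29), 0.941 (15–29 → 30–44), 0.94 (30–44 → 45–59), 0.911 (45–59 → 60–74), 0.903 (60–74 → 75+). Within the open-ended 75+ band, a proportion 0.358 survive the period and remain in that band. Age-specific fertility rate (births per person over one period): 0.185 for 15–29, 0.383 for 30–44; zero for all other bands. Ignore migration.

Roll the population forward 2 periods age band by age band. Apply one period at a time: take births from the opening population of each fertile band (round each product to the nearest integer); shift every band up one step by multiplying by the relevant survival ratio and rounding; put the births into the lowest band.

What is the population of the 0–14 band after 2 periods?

1878

Period 1.
Births: 3850 × 0.185 = 712, 10800 × 0.383 = 4136 → 4848
15–29: 2800 × 0.946 = 2649
30–44: 3850 × 0.941 = 3623
45–59: 10800 × 0.94 = 10152
60–74: 4200 × 0.911 = 3826
75+: 1050 × 0.903 + 2950 × 0.358 = 948 + 1056 = 2004
Population now: 0–14=4848, 15–29=2649, 30–44=3623, 45–59=10152, 60–74=3826, 75+=2004
Period 2.
Births: 2649 × 0.185 = 490, 3623 × 0.383 = 1388 → 1878
15–29: 4848 × 0.946 = 4586
30–44: 2649 × 0.941 = 2493
45–59: 3623 × 0.94 = 3406
60–74: 10152 × 0.911 = 9248
75+: 3826 × 0.903 + 2004 × 0.358 = 3455 + 717 = 4172
Population now: 0–14=1878, 15–29=4586, 30–44=2493, 45–59=3406, 60–74=9248, 75+=4172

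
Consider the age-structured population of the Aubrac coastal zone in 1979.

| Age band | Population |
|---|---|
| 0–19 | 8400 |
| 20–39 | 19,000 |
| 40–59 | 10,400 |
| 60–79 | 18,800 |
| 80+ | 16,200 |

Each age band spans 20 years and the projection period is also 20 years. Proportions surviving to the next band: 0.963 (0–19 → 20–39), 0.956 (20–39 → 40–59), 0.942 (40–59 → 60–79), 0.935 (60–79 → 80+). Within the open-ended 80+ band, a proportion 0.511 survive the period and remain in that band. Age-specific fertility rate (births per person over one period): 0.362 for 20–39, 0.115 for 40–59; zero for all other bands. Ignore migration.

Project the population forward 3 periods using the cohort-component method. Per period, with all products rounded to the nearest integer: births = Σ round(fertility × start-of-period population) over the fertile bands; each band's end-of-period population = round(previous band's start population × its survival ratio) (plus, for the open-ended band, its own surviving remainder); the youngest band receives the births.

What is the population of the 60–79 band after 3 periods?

7284

Let group 1 be 0–19 through group 5 = 80+.
[period 1]
Births: 19000 * 0.362 = 6878  |  10400 * 0.115 = 1196 → 8074
Group 2: 8400 * 0.963 = 8089
Group 3: 19000 * 0.956 = 18164
Group 4: 10400 * 0.942 = 9797
Group 5: 18800 * 0.935 + 16200 * 0.511 = 17578 + 8278 = 25856
End of period: [8074, 8089, 18164, 9797, 25856]
[period 2]
Births: 8089 * 0.362 = 2928  |  18164 * 0.115 = 2089 → 5017
Group 2: 8074 * 0.963 = 7775
Group 3: 8089 * 0.956 = 7733
Group 4: 18164 * 0.942 = 17110
Group 5: 9797 * 0.935 + 25856 * 0.511 = 9160 + 13212 = 22372
End of period: [5017, 7775, 7733, 17110, 22372]
[period 3]
Births: 7775 * 0.362 = 2815  |  7733 * 0.115 = 889 → 3704
Group 2: 5017 * 0.963 = 4831
Group 3: 7775 * 0.956 = 7433
Group 4: 7733 * 0.942 = 7284
Group 5: 17110 * 0.935 + 22372 * 0.511 = 15998 + 11432 = 27430
End of period: [3704, 4831, 7433, 7284, 27430]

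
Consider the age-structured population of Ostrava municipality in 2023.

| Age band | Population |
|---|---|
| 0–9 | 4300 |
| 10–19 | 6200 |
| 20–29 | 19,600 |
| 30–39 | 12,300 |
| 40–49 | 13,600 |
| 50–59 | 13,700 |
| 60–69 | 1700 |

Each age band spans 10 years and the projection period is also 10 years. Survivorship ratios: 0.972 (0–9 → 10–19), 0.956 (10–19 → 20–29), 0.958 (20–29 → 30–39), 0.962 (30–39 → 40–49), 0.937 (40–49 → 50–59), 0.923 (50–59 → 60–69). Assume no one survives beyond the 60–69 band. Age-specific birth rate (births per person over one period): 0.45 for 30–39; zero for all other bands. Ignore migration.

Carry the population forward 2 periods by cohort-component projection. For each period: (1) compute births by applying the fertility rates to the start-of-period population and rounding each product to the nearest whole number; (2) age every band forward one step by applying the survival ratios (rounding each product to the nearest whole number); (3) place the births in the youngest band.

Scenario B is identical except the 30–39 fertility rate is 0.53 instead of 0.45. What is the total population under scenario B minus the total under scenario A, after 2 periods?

2458

Numbering the groups 1..7 from youngest to oldest:
— Period 1 —
Births: 12300 × 0.45 = 5535
Group 2: 4300 × 0.972 = 4180
Group 3: 6200 × 0.956 = 5927
Group 4: 19600 × 0.958 = 18777
Group 5: 12300 × 0.962 = 11833
Group 6: 13600 × 0.937 = 12743
Group 7: 13700 × 0.923 = 12645
→ [5535, 4180, 5927, 18777, 11833, 12743, 12645]
— Period 2 —
Births: 18777 × 0.45 = 8450
Group 2: 5535 × 0.972 = 5380
Group 3: 4180 × 0.956 = 3996
Group 4: 5927 × 0.958 = 5678
Group 5: 18777 × 0.962 = 18063
Group 6: 11833 × 0.937 = 11088
Group 7: 12743 × 0.923 = 11762
→ [8450, 5380, 3996, 5678, 18063, 11088, 11762]
Scenario A total after 2 periods: 64417
Scenario B projection —
— Period 1 —
Births: 12300 × 0.53 = 6519
Group 2: 4300 × 0.972 = 4180
Group 3: 6200 × 0.956 = 5927
Group 4: 19600 × 0.958 = 18777
Group 5: 12300 × 0.962 = 11833
Group 6: 13600 × 0.937 = 12743
Group 7: 13700 × 0.923 = 12645
→ [6519, 4180, 5927, 18777, 11833, 12743, 12645]
— Period 2 —
Births: 18777 × 0.53 = 9952
Group 2: 6519 × 0.972 = 6336
Group 3: 4180 × 0.956 = 3996
Group 4: 5927 × 0.958 = 5678
Group 5: 18777 × 0.962 = 18063
Group 6: 11833 × 0.937 = 11088
Group 7: 12743 × 0.923 = 11762
→ [9952, 6336, 3996, 5678, 18063, 11088, 11762]
Scenario B total after 2 periods: 66875
Difference B − A = 66875 − 64417 = 2458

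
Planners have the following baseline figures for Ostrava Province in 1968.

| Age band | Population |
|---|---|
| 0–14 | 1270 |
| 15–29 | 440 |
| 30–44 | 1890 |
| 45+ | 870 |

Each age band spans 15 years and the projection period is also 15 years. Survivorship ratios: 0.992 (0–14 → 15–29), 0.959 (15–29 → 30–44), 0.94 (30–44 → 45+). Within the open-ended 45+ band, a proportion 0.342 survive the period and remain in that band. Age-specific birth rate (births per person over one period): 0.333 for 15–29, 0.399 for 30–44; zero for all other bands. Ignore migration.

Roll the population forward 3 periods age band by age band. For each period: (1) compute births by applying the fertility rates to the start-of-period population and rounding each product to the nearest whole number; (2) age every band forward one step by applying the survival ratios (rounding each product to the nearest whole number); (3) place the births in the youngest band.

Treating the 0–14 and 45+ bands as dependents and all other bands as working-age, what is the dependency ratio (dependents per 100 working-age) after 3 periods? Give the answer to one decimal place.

159.4

Period 1:
Births: 440 * 0.333 = 147, 1890 * 0.399 = 754 ⇒ total 901
15–29: 1270 * 0.992 = 1260
30–44: 440 * 0.959 = 422
45+: 1890 * 0.94 + 870 * 0.342 = 1777 + 298 = 2075
End of period: [901, 1260, 422, 2075]
Period 2:
Births: 1260 * 0.333 = 420, 422 * 0.399 = 168 ⇒ total 588
15–29: 901 * 0.992 = 894
30–44: 1260 * 0.959 = 1208
45+: 422 * 0.94 + 2075 * 0.342 = 397 + 710 = 1107
End of period: [588, 894, 1208, 1107]
Period 3:
Births: 894 * 0.333 = 298, 1208 * 0.399 = 482 ⇒ total 780
15–29: 588 * 0.992 = 583
30–44: 894 * 0.959 = 857
45+: 1208 * 0.94 + 1107 * 0.342 = 1136 + 379 = 1515
End of period: [780, 583, 857, 1515]
Dependents (band 0–14 + band 45+) = 780 + 1515 = 2295; working-age = 1440; ratio = 2295/1440 × 100 = 159.4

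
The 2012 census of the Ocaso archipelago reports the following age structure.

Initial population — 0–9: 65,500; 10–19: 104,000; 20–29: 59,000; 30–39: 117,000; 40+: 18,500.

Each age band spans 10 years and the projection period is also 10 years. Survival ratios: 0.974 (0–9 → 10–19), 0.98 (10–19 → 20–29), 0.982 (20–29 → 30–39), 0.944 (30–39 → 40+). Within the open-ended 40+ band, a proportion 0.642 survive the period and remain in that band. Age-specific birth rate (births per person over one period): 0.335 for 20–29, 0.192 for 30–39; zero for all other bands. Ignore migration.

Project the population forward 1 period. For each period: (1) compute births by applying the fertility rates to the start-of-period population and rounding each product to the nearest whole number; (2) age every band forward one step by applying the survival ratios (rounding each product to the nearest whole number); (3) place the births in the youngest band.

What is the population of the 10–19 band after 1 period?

(Groups numbered youngest = 1 to oldest = 5.)
After projecting period 1:
Births: 59000 × 0.335 = 19765  |  117000 × 0.192 = 22464 → 42229
Group 2: 65500 × 0.974 = 63797
Group 3: 104000 × 0.98 = 101920
Group 4: 59000 × 0.982 = 57938
Group 5: 117000 × 0.944 + 18500 × 0.642 = 110448 + 11877 = 122325
Giving 42229 / 63797 / 101920 / 57938 / 122325.

63797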